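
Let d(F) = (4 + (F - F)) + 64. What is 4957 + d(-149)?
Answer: 5025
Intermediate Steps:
d(F) = 68 (d(F) = (4 + 0) + 64 = 4 + 64 = 68)
4957 + d(-149) = 4957 + 68 = 5025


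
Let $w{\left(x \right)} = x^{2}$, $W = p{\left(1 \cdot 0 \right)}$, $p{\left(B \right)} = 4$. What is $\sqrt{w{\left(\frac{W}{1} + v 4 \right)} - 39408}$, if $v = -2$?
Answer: $4 i \sqrt{2462} \approx 198.47 i$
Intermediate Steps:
$W = 4$
$\sqrt{w{\left(\frac{W}{1} + v 4 \right)} - 39408} = \sqrt{\left(\frac{4}{1} - 8\right)^{2} - 39408} = \sqrt{\left(4 \cdot 1 - 8\right)^{2} - 39408} = \sqrt{\left(4 - 8\right)^{2} - 39408} = \sqrt{\left(-4\right)^{2} - 39408} = \sqrt{16 - 39408} = \sqrt{-39392} = 4 i \sqrt{2462}$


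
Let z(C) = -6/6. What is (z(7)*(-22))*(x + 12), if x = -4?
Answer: 176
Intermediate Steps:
z(C) = -1 (z(C) = -6*⅙ = -1)
(z(7)*(-22))*(x + 12) = (-1*(-22))*(-4 + 12) = 22*8 = 176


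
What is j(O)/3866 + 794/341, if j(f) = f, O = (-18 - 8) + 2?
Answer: 1530710/659153 ≈ 2.3222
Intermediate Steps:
O = -24 (O = -26 + 2 = -24)
j(O)/3866 + 794/341 = -24/3866 + 794/341 = -24*1/3866 + 794*(1/341) = -12/1933 + 794/341 = 1530710/659153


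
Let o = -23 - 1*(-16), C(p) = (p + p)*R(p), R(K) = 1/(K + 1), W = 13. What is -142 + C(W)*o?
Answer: -155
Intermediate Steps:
R(K) = 1/(1 + K)
C(p) = 2*p/(1 + p) (C(p) = (p + p)/(1 + p) = (2*p)/(1 + p) = 2*p/(1 + p))
o = -7 (o = -23 + 16 = -7)
-142 + C(W)*o = -142 + (2*13/(1 + 13))*(-7) = -142 + (2*13/14)*(-7) = -142 + (2*13*(1/14))*(-7) = -142 + (13/7)*(-7) = -142 - 13 = -155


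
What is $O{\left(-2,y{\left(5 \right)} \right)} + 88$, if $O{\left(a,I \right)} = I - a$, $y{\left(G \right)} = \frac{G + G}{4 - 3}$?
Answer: $100$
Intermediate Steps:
$y{\left(G \right)} = 2 G$ ($y{\left(G \right)} = \frac{2 G}{1} = 2 G 1 = 2 G$)
$O{\left(-2,y{\left(5 \right)} \right)} + 88 = \left(2 \cdot 5 - -2\right) + 88 = \left(10 + 2\right) + 88 = 12 + 88 = 100$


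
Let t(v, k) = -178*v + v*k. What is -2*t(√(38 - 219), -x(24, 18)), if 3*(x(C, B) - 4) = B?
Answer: 376*I*√181 ≈ 5058.6*I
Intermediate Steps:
x(C, B) = 4 + B/3
t(v, k) = -178*v + k*v
-2*t(√(38 - 219), -x(24, 18)) = -2*√(38 - 219)*(-178 - (4 + (⅓)*18)) = -2*√(-181)*(-178 - (4 + 6)) = -2*I*√181*(-178 - 1*10) = -2*I*√181*(-178 - 10) = -2*I*√181*(-188) = -(-376)*I*√181 = 376*I*√181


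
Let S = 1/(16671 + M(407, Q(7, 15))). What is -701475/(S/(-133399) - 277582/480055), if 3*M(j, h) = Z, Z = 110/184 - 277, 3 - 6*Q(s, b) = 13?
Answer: 205551036488938081927125/169436814071499386 ≈ 1.2131e+6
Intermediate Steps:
Q(s, b) = -5/3 (Q(s, b) = ½ - ⅙*13 = ½ - 13/6 = -5/3)
Z = -25429/92 (Z = 110*(1/184) - 277 = 55/92 - 277 = -25429/92 ≈ -276.40)
M(j, h) = -25429/276 (M(j, h) = (⅓)*(-25429/92) = -25429/276)
S = 276/4575767 (S = 1/(16671 - 25429/276) = 1/(4575767/276) = 276/4575767 ≈ 6.0318e-5)
-701475/(S/(-133399) - 277582/480055) = -701475/((276/4575767)/(-133399) - 277582/480055) = -701475/((276/4575767)*(-1/133399) - 277582*1/480055) = -701475/(-276/610402742033 - 277582/480055) = -701475/(-169436814071499386/293026888326651815) = -701475*(-293026888326651815/169436814071499386) = 205551036488938081927125/169436814071499386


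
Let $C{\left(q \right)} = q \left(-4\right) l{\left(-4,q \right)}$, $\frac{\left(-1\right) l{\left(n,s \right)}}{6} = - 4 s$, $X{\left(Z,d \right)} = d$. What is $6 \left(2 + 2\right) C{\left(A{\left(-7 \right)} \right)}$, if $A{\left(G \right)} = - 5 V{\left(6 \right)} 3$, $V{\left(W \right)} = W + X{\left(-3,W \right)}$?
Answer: $-74649600$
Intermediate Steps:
$l{\left(n,s \right)} = 24 s$ ($l{\left(n,s \right)} = - 6 \left(- 4 s\right) = 24 s$)
$V{\left(W \right)} = 2 W$ ($V{\left(W \right)} = W + W = 2 W$)
$A{\left(G \right)} = -180$ ($A{\left(G \right)} = - 5 \cdot 2 \cdot 6 \cdot 3 = \left(-5\right) 12 \cdot 3 = \left(-60\right) 3 = -180$)
$C{\left(q \right)} = - 96 q^{2}$ ($C{\left(q \right)} = q \left(-4\right) 24 q = - 4 q 24 q = - 96 q^{2}$)
$6 \left(2 + 2\right) C{\left(A{\left(-7 \right)} \right)} = 6 \left(2 + 2\right) \left(- 96 \left(-180\right)^{2}\right) = 6 \cdot 4 \left(\left(-96\right) 32400\right) = 24 \left(-3110400\right) = -74649600$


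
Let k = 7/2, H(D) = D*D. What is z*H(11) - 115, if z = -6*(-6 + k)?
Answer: 1700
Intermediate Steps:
H(D) = D²
k = 7/2 (k = 7*(½) = 7/2 ≈ 3.5000)
z = 15 (z = -6*(-6 + 7/2) = -6*(-5/2) = 15)
z*H(11) - 115 = 15*11² - 115 = 15*121 - 115 = 1815 - 115 = 1700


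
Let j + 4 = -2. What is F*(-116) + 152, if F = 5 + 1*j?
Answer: 268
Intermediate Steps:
j = -6 (j = -4 - 2 = -6)
F = -1 (F = 5 + 1*(-6) = 5 - 6 = -1)
F*(-116) + 152 = -1*(-116) + 152 = 116 + 152 = 268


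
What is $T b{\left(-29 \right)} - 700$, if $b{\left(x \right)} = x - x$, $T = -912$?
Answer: $-700$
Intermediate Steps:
$b{\left(x \right)} = 0$
$T b{\left(-29 \right)} - 700 = \left(-912\right) 0 - 700 = 0 - 700 = -700$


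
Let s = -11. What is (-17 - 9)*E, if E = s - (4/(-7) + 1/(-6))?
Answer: 5603/21 ≈ 266.81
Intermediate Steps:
E = -431/42 (E = -11 - (4/(-7) + 1/(-6)) = -11 - (4*(-⅐) + 1*(-⅙)) = -11 - (-4/7 - ⅙) = -11 - 1*(-31/42) = -11 + 31/42 = -431/42 ≈ -10.262)
(-17 - 9)*E = (-17 - 9)*(-431/42) = -26*(-431/42) = 5603/21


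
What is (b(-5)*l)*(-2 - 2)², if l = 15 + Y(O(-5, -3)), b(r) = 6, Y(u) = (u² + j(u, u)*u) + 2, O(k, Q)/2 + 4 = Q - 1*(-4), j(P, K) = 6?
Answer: 1632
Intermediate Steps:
O(k, Q) = 2*Q (O(k, Q) = -8 + 2*(Q - 1*(-4)) = -8 + 2*(Q + 4) = -8 + 2*(4 + Q) = -8 + (8 + 2*Q) = 2*Q)
Y(u) = 2 + u² + 6*u (Y(u) = (u² + 6*u) + 2 = 2 + u² + 6*u)
l = 17 (l = 15 + (2 + (2*(-3))² + 6*(2*(-3))) = 15 + (2 + (-6)² + 6*(-6)) = 15 + (2 + 36 - 36) = 15 + 2 = 17)
(b(-5)*l)*(-2 - 2)² = (6*17)*(-2 - 2)² = 102*(-4)² = 102*16 = 1632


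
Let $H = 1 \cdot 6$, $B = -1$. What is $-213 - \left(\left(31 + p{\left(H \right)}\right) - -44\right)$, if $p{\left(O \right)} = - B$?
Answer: $-289$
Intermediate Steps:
$H = 6$
$p{\left(O \right)} = 1$ ($p{\left(O \right)} = \left(-1\right) \left(-1\right) = 1$)
$-213 - \left(\left(31 + p{\left(H \right)}\right) - -44\right) = -213 - \left(\left(31 + 1\right) - -44\right) = -213 - \left(32 + 44\right) = -213 - 76 = -289$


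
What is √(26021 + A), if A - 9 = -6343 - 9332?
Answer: √10355 ≈ 101.76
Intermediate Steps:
A = -15666 (A = 9 + (-6343 - 9332) = 9 - 15675 = -15666)
√(26021 + A) = √(26021 - 15666) = √10355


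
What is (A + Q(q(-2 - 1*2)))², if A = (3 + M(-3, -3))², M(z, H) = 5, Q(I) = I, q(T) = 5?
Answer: 4761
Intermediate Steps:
A = 64 (A = (3 + 5)² = 8² = 64)
(A + Q(q(-2 - 1*2)))² = (64 + 5)² = 69² = 4761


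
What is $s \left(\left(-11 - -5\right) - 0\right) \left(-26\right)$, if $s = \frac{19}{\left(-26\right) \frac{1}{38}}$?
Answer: $-4332$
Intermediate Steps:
$s = - \frac{361}{13}$ ($s = \frac{19}{\left(-26\right) \frac{1}{38}} = \frac{19}{- \frac{13}{19}} = 19 \left(- \frac{19}{13}\right) = - \frac{361}{13} \approx -27.769$)
$s \left(\left(-11 - -5\right) - 0\right) \left(-26\right) = - \frac{361 \left(\left(-11 - -5\right) - 0\right)}{13} \left(-26\right) = - \frac{361 \left(\left(-11 + 5\right) + 0\right)}{13} \left(-26\right) = - \frac{361 \left(-6 + 0\right)}{13} \left(-26\right) = \left(- \frac{361}{13}\right) \left(-6\right) \left(-26\right) = \frac{2166}{13} \left(-26\right) = -4332$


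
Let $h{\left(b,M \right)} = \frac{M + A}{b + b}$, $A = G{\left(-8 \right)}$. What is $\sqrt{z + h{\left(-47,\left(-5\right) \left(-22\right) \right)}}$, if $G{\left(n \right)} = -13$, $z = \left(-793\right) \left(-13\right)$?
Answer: $\frac{3 \sqrt{10120134}}{94} \approx 101.53$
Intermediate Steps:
$z = 10309$
$A = -13$
$h{\left(b,M \right)} = \frac{-13 + M}{2 b}$ ($h{\left(b,M \right)} = \frac{M - 13}{b + b} = \frac{-13 + M}{2 b}$)
$\sqrt{z + h{\left(-47,\left(-5\right) \left(-22\right) \right)}} = \sqrt{10309 + \frac{-13 - -110}{2 \left(-47\right)}} = \sqrt{10309 + \frac{1}{2} \left(- \frac{1}{47}\right) \left(-13 + 110\right)} = \sqrt{10309 + \frac{1}{2} \left(- \frac{1}{47}\right) 97} = \sqrt{10309 - \frac{97}{94}} = \sqrt{\frac{968949}{94}} = \frac{3 \sqrt{10120134}}{94}$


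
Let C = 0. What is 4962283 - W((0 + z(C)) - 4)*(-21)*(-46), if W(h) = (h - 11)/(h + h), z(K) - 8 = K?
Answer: 19852513/4 ≈ 4.9631e+6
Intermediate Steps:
z(K) = 8 + K
W(h) = (-11 + h)/(2*h) (W(h) = (-11 + h)/((2*h)) = (-11 + h)*(1/(2*h)) = (-11 + h)/(2*h))
4962283 - W((0 + z(C)) - 4)*(-21)*(-46) = 4962283 - ((-11 + ((0 + (8 + 0)) - 4))/(2*((0 + (8 + 0)) - 4)))*(-21)*(-46) = 4962283 - ((-11 + ((0 + 8) - 4))/(2*((0 + 8) - 4)))*(-21)*(-46) = 4962283 - ((-11 + (8 - 4))/(2*(8 - 4)))*(-21)*(-46) = 4962283 - ((1/2)*(-11 + 4)/4)*(-21)*(-46) = 4962283 - ((1/2)*(1/4)*(-7))*(-21)*(-46) = 4962283 - (-7/8*(-21))*(-46) = 4962283 - 147*(-46)/8 = 4962283 - 1*(-3381/4) = 4962283 + 3381/4 = 19852513/4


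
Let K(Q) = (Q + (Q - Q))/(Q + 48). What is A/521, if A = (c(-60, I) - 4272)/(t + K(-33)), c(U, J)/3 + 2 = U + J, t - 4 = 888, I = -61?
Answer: -7735/772643 ≈ -0.010011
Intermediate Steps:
t = 892 (t = 4 + 888 = 892)
c(U, J) = -6 + 3*J + 3*U (c(U, J) = -6 + 3*(U + J) = -6 + 3*(J + U) = -6 + (3*J + 3*U) = -6 + 3*J + 3*U)
K(Q) = Q/(48 + Q) (K(Q) = (Q + 0)/(48 + Q) = Q/(48 + Q))
A = -7735/1483 (A = ((-6 + 3*(-61) + 3*(-60)) - 4272)/(892 - 33/(48 - 33)) = ((-6 - 183 - 180) - 4272)/(892 - 33/15) = (-369 - 4272)/(892 - 33*1/15) = -4641/(892 - 11/5) = -4641/4449/5 = -4641*5/4449 = -7735/1483 ≈ -5.2158)
A/521 = -7735/1483/521 = -7735/1483*1/521 = -7735/772643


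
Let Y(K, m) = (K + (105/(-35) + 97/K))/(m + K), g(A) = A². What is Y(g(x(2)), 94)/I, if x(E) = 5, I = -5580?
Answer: -647/16600500 ≈ -3.8975e-5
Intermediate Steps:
Y(K, m) = (-3 + K + 97/K)/(K + m) (Y(K, m) = (K + (105*(-1/35) + 97/K))/(K + m) = (K + (-3 + 97/K))/(K + m) = (-3 + K + 97/K)/(K + m))
Y(g(x(2)), 94)/I = ((97 + (5²)² - 3*5²)/((5²)*(5² + 94)))/(-5580) = ((97 + 25² - 3*25)/(25*(25 + 94)))*(-1/5580) = ((1/25)*(97 + 625 - 75)/119)*(-1/5580) = ((1/25)*(1/119)*647)*(-1/5580) = (647/2975)*(-1/5580) = -647/16600500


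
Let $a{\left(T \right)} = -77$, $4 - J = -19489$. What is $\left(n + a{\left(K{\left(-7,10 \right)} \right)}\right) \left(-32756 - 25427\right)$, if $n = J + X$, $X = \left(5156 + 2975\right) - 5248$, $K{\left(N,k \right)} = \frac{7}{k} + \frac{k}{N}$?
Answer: $-1297422717$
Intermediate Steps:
$J = 19493$ ($J = 4 - -19489 = 4 + 19489 = 19493$)
$X = 2883$ ($X = 8131 - 5248 = 2883$)
$n = 22376$ ($n = 19493 + 2883 = 22376$)
$\left(n + a{\left(K{\left(-7,10 \right)} \right)}\right) \left(-32756 - 25427\right) = \left(22376 - 77\right) \left(-32756 - 25427\right) = 22299 \left(-58183\right) = -1297422717$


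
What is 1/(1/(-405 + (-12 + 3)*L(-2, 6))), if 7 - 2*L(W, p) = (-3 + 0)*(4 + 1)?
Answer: -504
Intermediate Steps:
L(W, p) = 11 (L(W, p) = 7/2 - (-3 + 0)*(4 + 1)/2 = 7/2 - (-3)*5/2 = 7/2 - ½*(-15) = 7/2 + 15/2 = 11)
1/(1/(-405 + (-12 + 3)*L(-2, 6))) = 1/(1/(-405 + (-12 + 3)*11)) = 1/(1/(-405 - 9*11)) = 1/(1/(-405 - 99)) = 1/(1/(-504)) = 1/(-1/504) = -504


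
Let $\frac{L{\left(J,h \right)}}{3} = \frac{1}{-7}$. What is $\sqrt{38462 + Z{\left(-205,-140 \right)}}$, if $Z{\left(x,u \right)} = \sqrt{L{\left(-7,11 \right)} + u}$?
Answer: $\frac{\sqrt{1884638 + 7 i \sqrt{6881}}}{7} \approx 196.12 + 0.030212 i$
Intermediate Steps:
$L{\left(J,h \right)} = - \frac{3}{7}$ ($L{\left(J,h \right)} = \frac{3}{-7} = 3 \left(- \frac{1}{7}\right) = - \frac{3}{7}$)
$Z{\left(x,u \right)} = \sqrt{- \frac{3}{7} + u}$
$\sqrt{38462 + Z{\left(-205,-140 \right)}} = \sqrt{38462 + \frac{\sqrt{-21 + 49 \left(-140\right)}}{7}} = \sqrt{38462 + \frac{\sqrt{-21 - 6860}}{7}} = \sqrt{38462 + \frac{\sqrt{-6881}}{7}} = \sqrt{38462 + \frac{i \sqrt{6881}}{7}}$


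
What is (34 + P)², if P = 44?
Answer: 6084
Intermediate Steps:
(34 + P)² = (34 + 44)² = 78² = 6084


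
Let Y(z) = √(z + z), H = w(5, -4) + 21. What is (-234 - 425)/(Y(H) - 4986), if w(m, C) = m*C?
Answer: 1642887/12430097 + 659*√2/24860194 ≈ 0.13221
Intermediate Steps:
w(m, C) = C*m
H = 1 (H = -4*5 + 21 = -20 + 21 = 1)
Y(z) = √2*√z (Y(z) = √(2*z) = √2*√z)
(-234 - 425)/(Y(H) - 4986) = (-234 - 425)/(√2*√1 - 4986) = -659/(√2*1 - 4986) = -659/(√2 - 4986) = -659/(-4986 + √2)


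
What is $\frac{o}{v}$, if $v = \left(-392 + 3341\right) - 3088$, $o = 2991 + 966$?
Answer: $- \frac{3957}{139} \approx -28.468$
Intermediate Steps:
$o = 3957$
$v = -139$ ($v = 2949 - 3088 = -139$)
$\frac{o}{v} = \frac{3957}{-139} = 3957 \left(- \frac{1}{139}\right) = - \frac{3957}{139}$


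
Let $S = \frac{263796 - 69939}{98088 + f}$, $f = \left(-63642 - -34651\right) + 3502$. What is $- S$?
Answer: $- \frac{10203}{3821} \approx -2.6702$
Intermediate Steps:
$f = -25489$ ($f = \left(-63642 + 34651\right) + 3502 = -28991 + 3502 = -25489$)
$S = \frac{10203}{3821}$ ($S = \frac{263796 - 69939}{98088 - 25489} = \frac{193857}{72599} = 193857 \cdot \frac{1}{72599} = \frac{10203}{3821} \approx 2.6702$)
$- S = \left(-1\right) \frac{10203}{3821} = - \frac{10203}{3821}$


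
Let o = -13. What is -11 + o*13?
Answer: -180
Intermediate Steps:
-11 + o*13 = -11 - 13*13 = -11 - 169 = -180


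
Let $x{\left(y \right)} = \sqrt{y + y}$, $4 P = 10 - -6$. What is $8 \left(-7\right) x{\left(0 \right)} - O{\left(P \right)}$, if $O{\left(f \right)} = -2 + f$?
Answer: $-2$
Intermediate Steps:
$P = 4$ ($P = \frac{10 - -6}{4} = \frac{10 + 6}{4} = \frac{1}{4} \cdot 16 = 4$)
$x{\left(y \right)} = \sqrt{2} \sqrt{y}$ ($x{\left(y \right)} = \sqrt{2 y} = \sqrt{2} \sqrt{y}$)
$8 \left(-7\right) x{\left(0 \right)} - O{\left(P \right)} = 8 \left(-7\right) \sqrt{2} \sqrt{0} - \left(-2 + 4\right) = - 56 \sqrt{2} \cdot 0 - 2 = \left(-56\right) 0 - 2 = 0 - 2 = -2$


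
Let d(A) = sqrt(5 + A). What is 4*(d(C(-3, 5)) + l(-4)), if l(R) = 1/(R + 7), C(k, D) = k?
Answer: 4/3 + 4*sqrt(2) ≈ 6.9902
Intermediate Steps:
l(R) = 1/(7 + R)
4*(d(C(-3, 5)) + l(-4)) = 4*(sqrt(5 - 3) + 1/(7 - 4)) = 4*(sqrt(2) + 1/3) = 4*(1/3 + sqrt(2)) = 4/3 + 4*sqrt(2)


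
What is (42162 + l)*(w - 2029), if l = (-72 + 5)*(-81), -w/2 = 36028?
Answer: -3525631065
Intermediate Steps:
w = -72056 (w = -2*36028 = -72056)
l = 5427 (l = -67*(-81) = 5427)
(42162 + l)*(w - 2029) = (42162 + 5427)*(-72056 - 2029) = 47589*(-74085) = -3525631065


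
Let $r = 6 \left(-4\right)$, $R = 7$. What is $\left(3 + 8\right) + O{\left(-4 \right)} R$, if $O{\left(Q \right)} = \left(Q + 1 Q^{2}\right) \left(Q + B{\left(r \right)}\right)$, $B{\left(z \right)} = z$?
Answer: $-2341$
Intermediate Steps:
$r = -24$
$O{\left(Q \right)} = \left(-24 + Q\right) \left(Q + Q^{2}\right)$ ($O{\left(Q \right)} = \left(Q + 1 Q^{2}\right) \left(Q - 24\right) = \left(Q + Q^{2}\right) \left(-24 + Q\right) = \left(-24 + Q\right) \left(Q + Q^{2}\right)$)
$\left(3 + 8\right) + O{\left(-4 \right)} R = \left(3 + 8\right) + - 4 \left(-24 + \left(-4\right)^{2} - -92\right) 7 = 11 + - 4 \left(-24 + 16 + 92\right) 7 = 11 + \left(-4\right) 84 \cdot 7 = 11 - 2352 = -2341$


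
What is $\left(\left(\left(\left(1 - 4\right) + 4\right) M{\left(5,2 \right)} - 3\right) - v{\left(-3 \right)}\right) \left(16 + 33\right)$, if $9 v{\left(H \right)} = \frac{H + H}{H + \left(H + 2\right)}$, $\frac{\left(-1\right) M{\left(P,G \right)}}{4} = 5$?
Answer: $- \frac{6811}{6} \approx -1135.2$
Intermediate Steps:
$M{\left(P,G \right)} = -20$ ($M{\left(P,G \right)} = \left(-4\right) 5 = -20$)
$v{\left(H \right)} = \frac{2 H}{9 \left(2 + 2 H\right)}$ ($v{\left(H \right)} = \frac{\left(H + H\right) \frac{1}{H + \left(H + 2\right)}}{9} = \frac{2 H \frac{1}{H + \left(2 + H\right)}}{9} = \frac{2 H \frac{1}{2 + 2 H}}{9} = \frac{2 H}{9 \left(2 + 2 H\right)}$)
$\left(\left(\left(\left(1 - 4\right) + 4\right) M{\left(5,2 \right)} - 3\right) - v{\left(-3 \right)}\right) \left(16 + 33\right) = \left(\left(\left(\left(1 - 4\right) + 4\right) \left(-20\right) - 3\right) - \frac{1}{9} \left(-3\right) \frac{1}{1 - 3}\right) \left(16 + 33\right) = \left(\left(\left(-3 + 4\right) \left(-20\right) - 3\right) - \frac{1}{9} \left(-3\right) \frac{1}{-2}\right) 49 = \left(\left(1 \left(-20\right) - 3\right) - \frac{1}{9} \left(-3\right) \left(- \frac{1}{2}\right)\right) 49 = \left(\left(-20 - 3\right) - \frac{1}{6}\right) 49 = \left(-23 - \frac{1}{6}\right) 49 = \left(- \frac{139}{6}\right) 49 = - \frac{6811}{6}$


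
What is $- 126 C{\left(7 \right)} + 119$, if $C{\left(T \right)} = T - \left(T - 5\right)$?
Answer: $-511$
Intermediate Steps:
$C{\left(T \right)} = 5$ ($C{\left(T \right)} = T - \left(-5 + T\right) = 5$)
$- 126 C{\left(7 \right)} + 119 = \left(-126\right) 5 + 119 = -630 + 119 = -511$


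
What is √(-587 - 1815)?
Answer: I*√2402 ≈ 49.01*I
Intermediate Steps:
√(-587 - 1815) = √(-2402) = I*√2402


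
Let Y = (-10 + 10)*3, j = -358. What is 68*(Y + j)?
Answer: -24344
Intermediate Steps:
Y = 0 (Y = 0*3 = 0)
68*(Y + j) = 68*(0 - 358) = 68*(-358) = -24344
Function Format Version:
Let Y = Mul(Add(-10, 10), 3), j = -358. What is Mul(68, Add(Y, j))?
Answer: -24344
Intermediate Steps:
Y = 0 (Y = Mul(0, 3) = 0)
Mul(68, Add(Y, j)) = Mul(68, Add(0, -358)) = Mul(68, -358) = -24344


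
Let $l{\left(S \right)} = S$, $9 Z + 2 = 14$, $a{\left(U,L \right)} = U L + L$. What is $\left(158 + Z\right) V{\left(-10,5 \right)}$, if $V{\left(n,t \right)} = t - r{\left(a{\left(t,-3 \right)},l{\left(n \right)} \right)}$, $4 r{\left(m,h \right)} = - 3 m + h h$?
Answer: $- \frac{16013}{3} \approx -5337.7$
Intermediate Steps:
$a{\left(U,L \right)} = L + L U$ ($a{\left(U,L \right)} = L U + L = L + L U$)
$Z = \frac{4}{3}$ ($Z = - \frac{2}{9} + \frac{1}{9} \cdot 14 = - \frac{2}{9} + \frac{14}{9} = \frac{4}{3} \approx 1.3333$)
$r{\left(m,h \right)} = - \frac{3 m}{4} + \frac{h^{2}}{4}$ ($r{\left(m,h \right)} = \frac{- 3 m + h h}{4} = \frac{- 3 m + h^{2}}{4} = \frac{h^{2} - 3 m}{4} = - \frac{3 m}{4} + \frac{h^{2}}{4}$)
$V{\left(n,t \right)} = - \frac{9}{4} - \frac{5 t}{4} - \frac{n^{2}}{4}$ ($V{\left(n,t \right)} = t - \left(- \frac{3 \left(- 3 \left(1 + t\right)\right)}{4} + \frac{n^{2}}{4}\right) = t - \left(- \frac{3 \left(-3 - 3 t\right)}{4} + \frac{n^{2}}{4}\right) = t - \left(\left(\frac{9}{4} + \frac{9 t}{4}\right) + \frac{n^{2}}{4}\right) = t - \left(\frac{9}{4} + \frac{n^{2}}{4} + \frac{9 t}{4}\right) = - \frac{9}{4} - \frac{5 t}{4} - \frac{n^{2}}{4}$)
$\left(158 + Z\right) V{\left(-10,5 \right)} = \left(158 + \frac{4}{3}\right) \left(- \frac{9}{4} - \frac{25}{4} - \frac{\left(-10\right)^{2}}{4}\right) = \frac{478 \left(- \frac{9}{4} - \frac{25}{4} - 25\right)}{3} = \frac{478}{3} \left(- \frac{67}{2}\right) = - \frac{16013}{3}$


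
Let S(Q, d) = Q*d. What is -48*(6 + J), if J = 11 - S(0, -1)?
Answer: -816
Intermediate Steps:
J = 11 (J = 11 - 0*(-1) = 11 - 1*0 = 11 + 0 = 11)
-48*(6 + J) = -48*(6 + 11) = -48*17 = -816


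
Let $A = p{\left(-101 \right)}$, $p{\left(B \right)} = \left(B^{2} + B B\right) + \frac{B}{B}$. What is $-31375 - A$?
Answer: $-51778$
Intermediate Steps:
$p{\left(B \right)} = 1 + 2 B^{2}$ ($p{\left(B \right)} = \left(B^{2} + B^{2}\right) + 1 = 2 B^{2} + 1 = 1 + 2 B^{2}$)
$A = 20403$ ($A = 1 + 2 \left(-101\right)^{2} = 1 + 2 \cdot 10201 = 1 + 20402 = 20403$)
$-31375 - A = -31375 - 20403 = -51778$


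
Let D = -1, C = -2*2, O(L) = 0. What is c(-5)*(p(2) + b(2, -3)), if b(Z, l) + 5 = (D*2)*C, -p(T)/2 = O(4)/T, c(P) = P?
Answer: -15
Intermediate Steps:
C = -4
p(T) = 0 (p(T) = -0/T = -2*0 = 0)
b(Z, l) = 3 (b(Z, l) = -5 - 1*2*(-4) = -5 - 2*(-4) = -5 + 8 = 3)
c(-5)*(p(2) + b(2, -3)) = -5*(0 + 3) = -5*3 = -15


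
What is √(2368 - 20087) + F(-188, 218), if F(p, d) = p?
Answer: -188 + I*√17719 ≈ -188.0 + 133.11*I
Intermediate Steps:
√(2368 - 20087) + F(-188, 218) = √(2368 - 20087) - 188 = √(-17719) - 188 = I*√17719 - 188 = -188 + I*√17719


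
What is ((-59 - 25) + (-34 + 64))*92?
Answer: -4968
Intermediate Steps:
((-59 - 25) + (-34 + 64))*92 = (-84 + 30)*92 = -54*92 = -4968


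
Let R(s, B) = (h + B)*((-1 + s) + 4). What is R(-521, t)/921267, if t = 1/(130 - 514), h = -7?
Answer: 696451/176883264 ≈ 0.0039373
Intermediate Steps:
t = -1/384 (t = 1/(-384) = -1/384 ≈ -0.0026042)
R(s, B) = (-7 + B)*(3 + s) (R(s, B) = (-7 + B)*((-1 + s) + 4) = (-7 + B)*(3 + s))
R(-521, t)/921267 = (-21 - 7*(-521) + 3*(-1/384) - 1/384*(-521))/921267 = (-21 + 3647 - 1/128 + 521/384)*(1/921267) = (696451/192)*(1/921267) = 696451/176883264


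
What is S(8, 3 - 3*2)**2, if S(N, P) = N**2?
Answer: 4096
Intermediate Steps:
S(8, 3 - 3*2)**2 = (8**2)**2 = 64**2 = 4096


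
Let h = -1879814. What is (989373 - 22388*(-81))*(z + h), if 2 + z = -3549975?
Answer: -15218623644591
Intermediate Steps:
z = -3549977 (z = -2 - 3549975 = -3549977)
(989373 - 22388*(-81))*(z + h) = (989373 - 22388*(-81))*(-3549977 - 1879814) = (989373 + 1813428)*(-5429791) = 2802801*(-5429791) = -15218623644591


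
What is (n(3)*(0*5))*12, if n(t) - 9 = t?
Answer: 0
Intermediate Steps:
n(t) = 9 + t
(n(3)*(0*5))*12 = ((9 + 3)*(0*5))*12 = (12*0)*12 = 0*12 = 0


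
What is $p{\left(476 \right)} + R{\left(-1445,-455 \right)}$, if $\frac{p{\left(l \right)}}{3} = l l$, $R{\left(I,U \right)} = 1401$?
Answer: $681129$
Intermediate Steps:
$p{\left(l \right)} = 3 l^{2}$ ($p{\left(l \right)} = 3 l l = 3 l^{2}$)
$p{\left(476 \right)} + R{\left(-1445,-455 \right)} = 3 \cdot 476^{2} + 1401 = 3 \cdot 226576 + 1401 = 679728 + 1401 = 681129$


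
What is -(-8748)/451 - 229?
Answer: -94531/451 ≈ -209.60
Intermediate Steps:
-(-8748)/451 - 229 = -18*(-486/451) - 229 = 8748/451 - 229 = -94531/451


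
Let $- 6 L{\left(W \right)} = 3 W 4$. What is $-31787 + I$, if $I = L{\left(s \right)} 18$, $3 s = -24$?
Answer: $-31499$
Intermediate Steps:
$s = -8$ ($s = \frac{1}{3} \left(-24\right) = -8$)
$L{\left(W \right)} = - 2 W$ ($L{\left(W \right)} = - \frac{3 W 4}{6} = - \frac{12 W}{6} = - 2 W$)
$I = 288$ ($I = \left(-2\right) \left(-8\right) 18 = 16 \cdot 18 = 288$)
$-31787 + I = -31787 + 288 = -31499$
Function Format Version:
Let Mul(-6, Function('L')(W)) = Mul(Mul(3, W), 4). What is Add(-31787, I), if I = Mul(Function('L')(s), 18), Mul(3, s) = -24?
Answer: -31499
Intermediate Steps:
s = -8 (s = Mul(Rational(1, 3), -24) = -8)
Function('L')(W) = Mul(-2, W) (Function('L')(W) = Mul(Rational(-1, 6), Mul(Mul(3, W), 4)) = Mul(Rational(-1, 6), Mul(12, W)) = Mul(-2, W))
I = 288 (I = Mul(Mul(-2, -8), 18) = Mul(16, 18) = 288)
Add(-31787, I) = Add(-31787, 288) = -31499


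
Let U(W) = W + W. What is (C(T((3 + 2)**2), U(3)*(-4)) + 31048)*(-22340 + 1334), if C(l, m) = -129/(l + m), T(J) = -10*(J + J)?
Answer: -170876258343/262 ≈ -6.5220e+8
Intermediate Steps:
U(W) = 2*W
T(J) = -20*J
(C(T((3 + 2)**2), U(3)*(-4)) + 31048)*(-22340 + 1334) = (-129/(-20*(3 + 2)**2 + (2*3)*(-4)) + 31048)*(-22340 + 1334) = (-129/(-20*5**2 + 6*(-4)) + 31048)*(-21006) = (-129/(-20*25 - 24) + 31048)*(-21006) = (-129/(-500 - 24) + 31048)*(-21006) = (-129/(-524) + 31048)*(-21006) = (-129*(-1/524) + 31048)*(-21006) = (129/524 + 31048)*(-21006) = (16269281/524)*(-21006) = -170876258343/262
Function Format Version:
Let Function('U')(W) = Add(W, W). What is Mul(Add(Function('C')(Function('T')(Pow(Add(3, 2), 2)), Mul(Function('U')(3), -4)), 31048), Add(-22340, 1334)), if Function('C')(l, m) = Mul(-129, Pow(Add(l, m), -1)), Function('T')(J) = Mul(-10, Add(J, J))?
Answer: Rational(-170876258343, 262) ≈ -6.5220e+8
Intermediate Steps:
Function('U')(W) = Mul(2, W)
Function('T')(J) = Mul(-20, J) (Function('T')(J) = Mul(-10, Mul(2, J)) = Mul(-20, J))
Mul(Add(Function('C')(Function('T')(Pow(Add(3, 2), 2)), Mul(Function('U')(3), -4)), 31048), Add(-22340, 1334)) = Mul(Add(Mul(-129, Pow(Add(Mul(-20, Pow(Add(3, 2), 2)), Mul(Mul(2, 3), -4)), -1)), 31048), Add(-22340, 1334)) = Mul(Add(Mul(-129, Pow(Add(Mul(-20, Pow(5, 2)), Mul(6, -4)), -1)), 31048), -21006) = Mul(Add(Mul(-129, Pow(Add(Mul(-20, 25), -24), -1)), 31048), -21006) = Mul(Add(Mul(-129, Pow(Add(-500, -24), -1)), 31048), -21006) = Mul(Add(Mul(-129, Pow(-524, -1)), 31048), -21006) = Mul(Add(Mul(-129, Rational(-1, 524)), 31048), -21006) = Mul(Add(Rational(129, 524), 31048), -21006) = Mul(Rational(16269281, 524), -21006) = Rational(-170876258343, 262)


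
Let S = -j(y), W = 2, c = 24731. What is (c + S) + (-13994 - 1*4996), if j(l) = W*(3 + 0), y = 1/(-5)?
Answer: 5735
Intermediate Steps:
y = -⅕ ≈ -0.20000
j(l) = 6 (j(l) = 2*(3 + 0) = 2*3 = 6)
S = -6 (S = -1*6 = -6)
(c + S) + (-13994 - 1*4996) = (24731 - 6) + (-13994 - 1*4996) = 24725 + (-13994 - 4996) = 24725 - 18990 = 5735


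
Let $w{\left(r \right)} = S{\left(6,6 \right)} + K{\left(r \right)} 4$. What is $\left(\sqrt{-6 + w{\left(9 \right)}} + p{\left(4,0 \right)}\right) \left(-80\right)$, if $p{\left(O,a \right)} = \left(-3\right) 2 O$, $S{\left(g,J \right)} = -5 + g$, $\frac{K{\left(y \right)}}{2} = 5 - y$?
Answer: $1920 - 80 i \sqrt{37} \approx 1920.0 - 486.62 i$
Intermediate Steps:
$K{\left(y \right)} = 10 - 2 y$ ($K{\left(y \right)} = 2 \left(5 - y\right) = 10 - 2 y$)
$w{\left(r \right)} = 41 - 8 r$ ($w{\left(r \right)} = \left(-5 + 6\right) + \left(10 - 2 r\right) 4 = 1 - \left(-40 + 8 r\right) = 41 - 8 r$)
$p{\left(O,a \right)} = - 6 O$
$\left(\sqrt{-6 + w{\left(9 \right)}} + p{\left(4,0 \right)}\right) \left(-80\right) = \left(\sqrt{-6 + \left(41 - 72\right)} - 24\right) \left(-80\right) = \left(\sqrt{-6 - 31} - 24\right) \left(-80\right) = \left(\sqrt{-37} - 24\right) \left(-80\right) = \left(i \sqrt{37} - 24\right) \left(-80\right) = \left(-24 + i \sqrt{37}\right) \left(-80\right) = 1920 - 80 i \sqrt{37}$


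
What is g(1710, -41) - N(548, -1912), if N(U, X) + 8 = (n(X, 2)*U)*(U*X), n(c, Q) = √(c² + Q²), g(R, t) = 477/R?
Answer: 1573/190 + 1148362496*√913937 ≈ 1.0978e+12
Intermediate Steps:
n(c, Q) = √(Q² + c²)
N(U, X) = -8 + X*U²*√(4 + X²) (N(U, X) = -8 + (√(2² + X²)*U)*(U*X) = -8 + (√(4 + X²)*U)*(U*X) = -8 + (U*√(4 + X²))*(U*X) = -8 + X*U²*√(4 + X²))
g(1710, -41) - N(548, -1912) = 477/1710 - (-8 - 1912*548²*√(4 + (-1912)²)) = 477*(1/1710) - (-8 - 1912*300304*√(4 + 3655744)) = 53/190 - (-8 - 1912*300304*√3655748) = 53/190 - (-8 - 1912*300304*2*√913937) = 53/190 - (-8 - 1148362496*√913937) = 53/190 + (8 + 1148362496*√913937) = 1573/190 + 1148362496*√913937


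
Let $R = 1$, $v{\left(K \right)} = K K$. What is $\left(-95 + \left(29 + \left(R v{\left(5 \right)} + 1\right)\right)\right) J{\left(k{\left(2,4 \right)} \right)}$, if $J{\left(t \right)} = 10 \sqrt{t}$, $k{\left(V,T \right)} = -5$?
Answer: $- 400 i \sqrt{5} \approx - 894.43 i$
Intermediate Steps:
$v{\left(K \right)} = K^{2}$
$\left(-95 + \left(29 + \left(R v{\left(5 \right)} + 1\right)\right)\right) J{\left(k{\left(2,4 \right)} \right)} = \left(-95 + \left(29 + \left(1 \cdot 5^{2} + 1\right)\right)\right) 10 \sqrt{-5} = \left(-95 + \left(29 + \left(1 \cdot 25 + 1\right)\right)\right) 10 i \sqrt{5} = \left(-95 + \left(29 + \left(25 + 1\right)\right)\right) 10 i \sqrt{5} = \left(-95 + \left(29 + 26\right)\right) 10 i \sqrt{5} = \left(-95 + 55\right) 10 i \sqrt{5} = - 40 \cdot 10 i \sqrt{5} = - 400 i \sqrt{5}$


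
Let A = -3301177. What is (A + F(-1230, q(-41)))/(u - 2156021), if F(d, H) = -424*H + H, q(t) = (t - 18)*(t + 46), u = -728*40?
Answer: 3176392/2185141 ≈ 1.4536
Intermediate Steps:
u = -29120
q(t) = (-18 + t)*(46 + t)
F(d, H) = -423*H
(A + F(-1230, q(-41)))/(u - 2156021) = (-3301177 - 423*(-828 + (-41)² + 28*(-41)))/(-29120 - 2156021) = (-3301177 - 423*(-828 + 1681 - 1148))/(-2185141) = (-3301177 - 423*(-295))*(-1/2185141) = (-3301177 + 124785)*(-1/2185141) = -3176392*(-1/2185141) = 3176392/2185141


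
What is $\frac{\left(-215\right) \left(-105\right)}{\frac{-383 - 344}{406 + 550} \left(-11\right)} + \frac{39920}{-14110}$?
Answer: $\frac{30419854676}{11283767} \approx 2695.9$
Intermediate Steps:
$\frac{\left(-215\right) \left(-105\right)}{\frac{-383 - 344}{406 + 550} \left(-11\right)} + \frac{39920}{-14110} = \frac{22575}{- \frac{727}{956} \left(-11\right)} + 39920 \left(- \frac{1}{14110}\right) = \frac{22575}{\left(-727\right) \frac{1}{956} \left(-11\right)} - \frac{3992}{1411} = \frac{22575}{\left(- \frac{727}{956}\right) \left(-11\right)} - \frac{3992}{1411} = \frac{22575}{\frac{7997}{956}} - \frac{3992}{1411} = 22575 \cdot \frac{956}{7997} - \frac{3992}{1411} = \frac{21581700}{7997} - \frac{3992}{1411} = \frac{30419854676}{11283767}$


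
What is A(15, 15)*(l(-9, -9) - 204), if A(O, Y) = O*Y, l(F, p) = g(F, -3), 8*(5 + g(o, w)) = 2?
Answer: -187875/4 ≈ -46969.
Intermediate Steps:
g(o, w) = -19/4 (g(o, w) = -5 + (1/8)*2 = -5 + 1/4 = -19/4)
l(F, p) = -19/4
A(15, 15)*(l(-9, -9) - 204) = (15*15)*(-19/4 - 204) = 225*(-835/4) = -187875/4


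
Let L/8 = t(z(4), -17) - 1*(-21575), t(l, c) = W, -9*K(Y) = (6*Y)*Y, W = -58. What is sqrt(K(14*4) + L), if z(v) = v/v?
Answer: 22*sqrt(3162)/3 ≈ 412.37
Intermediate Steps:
z(v) = 1
K(Y) = -2*Y**2/3 (K(Y) = -6*Y*Y/9 = -2*Y**2/3)
t(l, c) = -58
L = 172136 (L = 8*(-58 - 1*(-21575)) = 8*(-58 + 21575) = 8*21517 = 172136)
sqrt(K(14*4) + L) = sqrt(-2*(14*4)**2/3 + 172136) = sqrt(-2/3*56**2 + 172136) = sqrt(-2/3*3136 + 172136) = sqrt(-6272/3 + 172136) = sqrt(510136/3) = 22*sqrt(3162)/3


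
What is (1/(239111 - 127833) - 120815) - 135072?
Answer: -28474593585/111278 ≈ -2.5589e+5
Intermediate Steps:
(1/(239111 - 127833) - 120815) - 135072 = (1/111278 - 120815) - 135072 = -13444051569/111278 - 135072 = -28474593585/111278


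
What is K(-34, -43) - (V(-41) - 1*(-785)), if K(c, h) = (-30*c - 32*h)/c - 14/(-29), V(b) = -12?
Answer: -415593/493 ≈ -842.99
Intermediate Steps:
K(c, h) = 14/29 + (-32*h - 30*c)/c (K(c, h) = (-32*h - 30*c)/c - 14*(-1/29) = (-32*h - 30*c)/c + 14/29 = 14/29 + (-32*h - 30*c)/c)
K(-34, -43) - (V(-41) - 1*(-785)) = (-856/29 - 32*(-43)/(-34)) - (-12 - 1*(-785)) = (-856/29 - 32*(-43)*(-1/34)) - (-12 + 785) = (-856/29 - 688/17) - 1*773 = -34504/493 - 773 = -415593/493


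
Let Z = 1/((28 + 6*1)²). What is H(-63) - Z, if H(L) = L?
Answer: -72829/1156 ≈ -63.001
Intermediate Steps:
Z = 1/1156 (Z = 1/((28 + 6)²) = 1/(34²) = 1/1156 ≈ 0.00086505)
H(-63) - Z = -63 - 1*1/1156 = -63 - 1/1156 = -72829/1156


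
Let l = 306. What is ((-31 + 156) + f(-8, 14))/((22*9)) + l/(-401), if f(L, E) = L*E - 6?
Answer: -57781/79398 ≈ -0.72774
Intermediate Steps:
f(L, E) = -6 + E*L (f(L, E) = E*L - 6 = -6 + E*L)
((-31 + 156) + f(-8, 14))/((22*9)) + l/(-401) = ((-31 + 156) + (-6 + 14*(-8)))/((22*9)) + 306/(-401) = (125 + (-6 - 112))/198 + 306*(-1/401) = (125 - 118)*(1/198) - 306/401 = 7*(1/198) - 306/401 = 7/198 - 306/401 = -57781/79398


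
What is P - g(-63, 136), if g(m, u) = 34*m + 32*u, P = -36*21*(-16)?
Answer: 9886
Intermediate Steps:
P = 12096 (P = -756*(-16) = 12096)
g(m, u) = 32*u + 34*m
P - g(-63, 136) = 12096 - (32*136 + 34*(-63)) = 12096 - (4352 - 2142) = 12096 - 1*2210 = 12096 - 2210 = 9886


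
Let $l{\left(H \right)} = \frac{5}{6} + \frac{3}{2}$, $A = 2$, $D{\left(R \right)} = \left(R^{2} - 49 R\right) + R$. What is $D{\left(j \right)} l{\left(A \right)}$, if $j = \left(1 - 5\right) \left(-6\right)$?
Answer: $-1344$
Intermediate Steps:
$j = 24$ ($j = \left(-4\right) \left(-6\right) = 24$)
$D{\left(R \right)} = R^{2} - 48 R$
$l{\left(H \right)} = \frac{7}{3}$ ($l{\left(H \right)} = 5 \cdot \frac{1}{6} + 3 \cdot \frac{1}{2} = \frac{5}{6} + \frac{3}{2} = \frac{7}{3}$)
$D{\left(j \right)} l{\left(A \right)} = 24 \left(-48 + 24\right) \frac{7}{3} = 24 \left(-24\right) \frac{7}{3} = \left(-576\right) \frac{7}{3} = -1344$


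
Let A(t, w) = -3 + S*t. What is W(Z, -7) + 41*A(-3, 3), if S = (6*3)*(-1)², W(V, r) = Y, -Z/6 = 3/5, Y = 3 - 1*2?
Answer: -2336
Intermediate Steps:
Y = 1 (Y = 3 - 2 = 1)
Z = -18/5 ≈ -3.6000
W(V, r) = 1
S = 18 (S = 18*1 = 18)
A(t, w) = -3 + 18*t
W(Z, -7) + 41*A(-3, 3) = 1 + 41*(-3 + 18*(-3)) = 1 + 41*(-3 - 54) = 1 + 41*(-57) = 1 - 2337 = -2336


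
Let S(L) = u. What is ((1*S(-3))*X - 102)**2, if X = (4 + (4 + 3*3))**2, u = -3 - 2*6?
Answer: 19686969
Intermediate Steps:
u = -15 (u = -3 - 12 = -15)
S(L) = -15
X = 289 (X = (4 + (4 + 9))**2 = (4 + 13)**2 = 17**2 = 289)
((1*S(-3))*X - 102)**2 = ((1*(-15))*289 - 102)**2 = (-15*289 - 102)**2 = (-4335 - 102)**2 = (-4437)**2 = 19686969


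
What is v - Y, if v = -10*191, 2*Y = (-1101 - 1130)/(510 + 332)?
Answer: -3214209/1684 ≈ -1908.7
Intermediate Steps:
Y = -2231/1684 (Y = ((-1101 - 1130)/(510 + 332))/2 = (-2231/842)/2 = (-2231*1/842)/2 = (1/2)*(-2231/842) = -2231/1684 ≈ -1.3248)
v = -1910 (v = -1*1910 = -1910)
v - Y = -1910 - 1*(-2231/1684) = -1910 + 2231/1684 = -3214209/1684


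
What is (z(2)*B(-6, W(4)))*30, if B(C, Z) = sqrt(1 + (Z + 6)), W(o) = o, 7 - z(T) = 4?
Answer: 90*sqrt(11) ≈ 298.50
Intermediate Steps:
z(T) = 3 (z(T) = 7 - 1*4 = 7 - 4 = 3)
B(C, Z) = sqrt(7 + Z) (B(C, Z) = sqrt(1 + (6 + Z)) = sqrt(7 + Z))
(z(2)*B(-6, W(4)))*30 = (3*sqrt(7 + 4))*30 = (3*sqrt(11))*30 = 90*sqrt(11)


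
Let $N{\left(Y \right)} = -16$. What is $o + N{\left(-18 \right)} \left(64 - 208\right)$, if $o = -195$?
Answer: $2109$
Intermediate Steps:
$o + N{\left(-18 \right)} \left(64 - 208\right) = -195 - 16 \left(64 - 208\right) = -195 - -2304 = -195 + 2304 = 2109$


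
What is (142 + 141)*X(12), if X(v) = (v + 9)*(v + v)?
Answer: 142632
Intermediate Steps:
X(v) = 2*v*(9 + v) (X(v) = (9 + v)*(2*v) = 2*v*(9 + v))
(142 + 141)*X(12) = (142 + 141)*(2*12*(9 + 12)) = 283*(2*12*21) = 283*504 = 142632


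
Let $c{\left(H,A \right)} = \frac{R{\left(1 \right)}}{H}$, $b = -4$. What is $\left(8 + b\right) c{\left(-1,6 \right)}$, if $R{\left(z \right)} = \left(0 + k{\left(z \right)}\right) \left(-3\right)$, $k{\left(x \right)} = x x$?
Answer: $12$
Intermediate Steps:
$k{\left(x \right)} = x^{2}$
$R{\left(z \right)} = - 3 z^{2}$ ($R{\left(z \right)} = \left(0 + z^{2}\right) \left(-3\right) = z^{2} \left(-3\right) = - 3 z^{2}$)
$c{\left(H,A \right)} = - \frac{3}{H}$ ($c{\left(H,A \right)} = \frac{\left(-3\right) 1^{2}}{H} = \frac{\left(-3\right) 1}{H} = - \frac{3}{H}$)
$\left(8 + b\right) c{\left(-1,6 \right)} = \left(8 - 4\right) \left(- \frac{3}{-1}\right) = 4 \left(\left(-3\right) \left(-1\right)\right) = 4 \cdot 3 = 12$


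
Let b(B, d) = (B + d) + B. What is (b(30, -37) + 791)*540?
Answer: 439560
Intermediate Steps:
b(B, d) = d + 2*B
(b(30, -37) + 791)*540 = ((-37 + 2*30) + 791)*540 = ((-37 + 60) + 791)*540 = (23 + 791)*540 = 814*540 = 439560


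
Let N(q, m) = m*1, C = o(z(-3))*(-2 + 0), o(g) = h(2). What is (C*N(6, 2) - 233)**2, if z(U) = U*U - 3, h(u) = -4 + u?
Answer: 50625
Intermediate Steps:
z(U) = -3 + U**2 (z(U) = U**2 - 3 = -3 + U**2)
o(g) = -2 (o(g) = -4 + 2 = -2)
C = 4 (C = -2*(-2 + 0) = -2*(-2) = 4)
N(q, m) = m
(C*N(6, 2) - 233)**2 = (4*2 - 233)**2 = (8 - 233)**2 = (-225)**2 = 50625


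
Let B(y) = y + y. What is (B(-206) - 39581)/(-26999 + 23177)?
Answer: 13331/1274 ≈ 10.464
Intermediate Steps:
B(y) = 2*y
(B(-206) - 39581)/(-26999 + 23177) = (2*(-206) - 39581)/(-26999 + 23177) = (-412 - 39581)/(-3822) = -39993*(-1/3822) = 13331/1274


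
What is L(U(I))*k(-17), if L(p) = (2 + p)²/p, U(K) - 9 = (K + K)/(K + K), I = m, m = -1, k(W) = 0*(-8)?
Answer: 0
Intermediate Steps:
k(W) = 0
I = -1
U(K) = 10 (U(K) = 9 + (K + K)/(K + K) = 9 + (2*K)/((2*K)) = 9 + (2*K)*(1/(2*K)) = 9 + 1 = 10)
L(p) = (2 + p)²/p
L(U(I))*k(-17) = ((2 + 10)²/10)*0 = ((⅒)*12²)*0 = ((⅒)*144)*0 = (72/5)*0 = 0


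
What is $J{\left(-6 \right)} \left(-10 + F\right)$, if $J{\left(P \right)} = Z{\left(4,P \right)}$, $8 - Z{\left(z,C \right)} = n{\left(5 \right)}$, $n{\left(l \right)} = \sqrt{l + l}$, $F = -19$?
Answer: $-232 + 29 \sqrt{10} \approx -140.29$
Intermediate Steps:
$n{\left(l \right)} = \sqrt{2} \sqrt{l}$ ($n{\left(l \right)} = \sqrt{2 l} = \sqrt{2} \sqrt{l}$)
$Z{\left(z,C \right)} = 8 - \sqrt{10}$ ($Z{\left(z,C \right)} = 8 - \sqrt{2} \sqrt{5} = 8 - \sqrt{10}$)
$J{\left(P \right)} = 8 - \sqrt{10}$
$J{\left(-6 \right)} \left(-10 + F\right) = \left(8 - \sqrt{10}\right) \left(-10 - 19\right) = \left(8 - \sqrt{10}\right) \left(-29\right) = -232 + 29 \sqrt{10}$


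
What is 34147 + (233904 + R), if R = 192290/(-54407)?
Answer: 355698987/1327 ≈ 2.6805e+5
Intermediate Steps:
R = -4690/1327 (R = 192290*(-1/54407) = -4690/1327 ≈ -3.5343)
34147 + (233904 + R) = 34147 + (233904 - 4690/1327) = 34147 + 310385918/1327 = 355698987/1327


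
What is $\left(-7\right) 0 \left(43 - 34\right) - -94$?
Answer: $94$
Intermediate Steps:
$\left(-7\right) 0 \left(43 - 34\right) - -94 = 0 \cdot 9 + 94 = 0 + 94 = 94$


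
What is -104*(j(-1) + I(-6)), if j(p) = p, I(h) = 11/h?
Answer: 884/3 ≈ 294.67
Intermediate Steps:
-104*(j(-1) + I(-6)) = -104*(-1 + 11/(-6)) = -104*(-1 + 11*(-1/6)) = -104*(-1 - 11/6) = -104*(-17/6) = 884/3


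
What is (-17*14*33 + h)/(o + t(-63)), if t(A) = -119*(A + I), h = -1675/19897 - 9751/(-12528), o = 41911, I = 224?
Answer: -1957590532817/5671382303232 ≈ -0.34517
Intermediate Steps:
h = 173031247/249269616 (h = -1675*1/19897 - 9751*(-1/12528) = -1675/19897 + 9751/12528 = 173031247/249269616 ≈ 0.69415)
t(A) = -26656 - 119*A (t(A) = -119*(A + 224) = -119*(224 + A) = -26656 - 119*A)
(-17*14*33 + h)/(o + t(-63)) = (-17*14*33 + 173031247/249269616)/(41911 + (-26656 - 119*(-63))) = (-238*33 + 173031247/249269616)/(41911 + (-26656 + 7497)) = (-7854 + 173031247/249269616)/(41911 - 19159) = -1957590532817/249269616/22752 = -1957590532817/249269616*1/22752 = -1957590532817/5671382303232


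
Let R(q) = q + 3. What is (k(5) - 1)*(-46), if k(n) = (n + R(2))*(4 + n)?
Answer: -4094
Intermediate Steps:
R(q) = 3 + q
k(n) = (4 + n)*(5 + n) (k(n) = (n + (3 + 2))*(4 + n) = (n + 5)*(4 + n) = (5 + n)*(4 + n) = (4 + n)*(5 + n))
(k(5) - 1)*(-46) = ((20 + 5² + 9*5) - 1)*(-46) = ((20 + 25 + 45) - 1)*(-46) = (90 - 1)*(-46) = 89*(-46) = -4094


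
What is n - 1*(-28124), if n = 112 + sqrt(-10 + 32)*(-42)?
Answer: 28236 - 42*sqrt(22) ≈ 28039.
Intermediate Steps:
n = 112 - 42*sqrt(22) (n = 112 + sqrt(22)*(-42) = 112 - 42*sqrt(22) ≈ -84.997)
n - 1*(-28124) = (112 - 42*sqrt(22)) - 1*(-28124) = (112 - 42*sqrt(22)) + 28124 = 28236 - 42*sqrt(22)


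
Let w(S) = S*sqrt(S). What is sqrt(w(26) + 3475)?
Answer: sqrt(3475 + 26*sqrt(26)) ≈ 60.063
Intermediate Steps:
w(S) = S**(3/2)
sqrt(w(26) + 3475) = sqrt(26**(3/2) + 3475) = sqrt(26*sqrt(26) + 3475) = sqrt(3475 + 26*sqrt(26))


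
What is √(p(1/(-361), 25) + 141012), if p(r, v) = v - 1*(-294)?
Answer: √141331 ≈ 375.94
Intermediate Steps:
p(r, v) = 294 + v (p(r, v) = v + 294 = 294 + v)
√(p(1/(-361), 25) + 141012) = √((294 + 25) + 141012) = √(319 + 141012) = √141331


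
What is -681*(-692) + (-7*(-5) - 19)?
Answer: 471268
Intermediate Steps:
-681*(-692) + (-7*(-5) - 19) = 471252 + (35 - 19) = 471252 + 16 = 471268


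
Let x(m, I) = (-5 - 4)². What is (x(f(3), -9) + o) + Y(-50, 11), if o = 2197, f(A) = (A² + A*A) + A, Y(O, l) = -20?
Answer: 2258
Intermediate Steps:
f(A) = A + 2*A² (f(A) = (A² + A²) + A = 2*A² + A = A + 2*A²)
x(m, I) = 81 (x(m, I) = (-9)² = 81)
(x(f(3), -9) + o) + Y(-50, 11) = (81 + 2197) - 20 = 2278 - 20 = 2258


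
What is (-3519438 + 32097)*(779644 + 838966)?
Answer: -5644645016010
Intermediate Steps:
(-3519438 + 32097)*(779644 + 838966) = -3487341*1618610 = -5644645016010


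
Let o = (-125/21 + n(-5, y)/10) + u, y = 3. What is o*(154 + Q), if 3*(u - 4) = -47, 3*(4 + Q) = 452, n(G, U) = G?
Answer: -343211/63 ≈ -5447.8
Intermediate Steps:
Q = 440/3 (Q = -4 + (⅓)*452 = -4 + 452/3 = 440/3 ≈ 146.67)
u = -35/3 (u = 4 + (⅓)*(-47) = 4 - 47/3 = -35/3 ≈ -11.667)
o = -761/42 (o = (-125/21 - 5/10) - 35/3 = (-125*1/21 - 5*⅒) - 35/3 = (-125/21 - ½) - 35/3 = -271/42 - 35/3 = -761/42 ≈ -18.119)
o*(154 + Q) = -761*(154 + 440/3)/42 = -761/42*902/3 = -343211/63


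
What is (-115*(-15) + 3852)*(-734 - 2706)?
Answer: -19184880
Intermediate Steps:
(-115*(-15) + 3852)*(-734 - 2706) = (1725 + 3852)*(-3440) = 5577*(-3440) = -19184880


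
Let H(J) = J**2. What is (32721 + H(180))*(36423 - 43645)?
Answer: -470303862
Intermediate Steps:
(32721 + H(180))*(36423 - 43645) = (32721 + 180**2)*(36423 - 43645) = (32721 + 32400)*(-7222) = 65121*(-7222) = -470303862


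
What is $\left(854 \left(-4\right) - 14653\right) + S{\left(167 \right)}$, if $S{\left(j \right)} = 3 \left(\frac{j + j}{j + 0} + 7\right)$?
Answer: $-18042$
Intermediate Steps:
$S{\left(j \right)} = 27$ ($S{\left(j \right)} = 3 \left(\frac{2 j}{j} + 7\right) = 3 \left(2 + 7\right) = 3 \cdot 9 = 27$)
$\left(854 \left(-4\right) - 14653\right) + S{\left(167 \right)} = \left(854 \left(-4\right) - 14653\right) + 27 = \left(-3416 - 14653\right) + 27 = -18069 + 27 = -18042$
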